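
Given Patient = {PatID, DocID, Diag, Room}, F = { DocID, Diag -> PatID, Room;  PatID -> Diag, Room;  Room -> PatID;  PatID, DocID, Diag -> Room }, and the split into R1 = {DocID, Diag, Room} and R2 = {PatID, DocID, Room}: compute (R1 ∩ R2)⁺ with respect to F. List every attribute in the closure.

PatID, DocID, Diag, Room

R1 ∩ R2 = {DocID, Room}.
Room → PatID applies, adding PatID
PatID → Diag, Room applies, adding Diag
Closure: {PatID, DocID, Diag, Room}.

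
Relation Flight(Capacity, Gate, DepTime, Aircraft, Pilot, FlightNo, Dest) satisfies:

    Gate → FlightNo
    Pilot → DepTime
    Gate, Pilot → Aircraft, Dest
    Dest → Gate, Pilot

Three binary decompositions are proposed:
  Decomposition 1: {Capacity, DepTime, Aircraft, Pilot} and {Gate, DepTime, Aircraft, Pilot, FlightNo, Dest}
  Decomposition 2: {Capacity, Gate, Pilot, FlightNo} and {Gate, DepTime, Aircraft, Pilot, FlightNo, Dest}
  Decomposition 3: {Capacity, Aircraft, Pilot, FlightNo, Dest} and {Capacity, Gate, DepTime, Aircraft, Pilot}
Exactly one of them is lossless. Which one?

Decomposition 2

Decomposition 1: common = {DepTime, Aircraft, Pilot}, closure = {DepTime, Aircraft, Pilot} → lossy.
Decomposition 2: common = {Gate, Pilot, FlightNo}, closure = {Gate, DepTime, Aircraft, Pilot, FlightNo, Dest} → lossless.
Decomposition 3: common = {Capacity, Aircraft, Pilot}, closure = {Capacity, DepTime, Aircraft, Pilot} → lossy.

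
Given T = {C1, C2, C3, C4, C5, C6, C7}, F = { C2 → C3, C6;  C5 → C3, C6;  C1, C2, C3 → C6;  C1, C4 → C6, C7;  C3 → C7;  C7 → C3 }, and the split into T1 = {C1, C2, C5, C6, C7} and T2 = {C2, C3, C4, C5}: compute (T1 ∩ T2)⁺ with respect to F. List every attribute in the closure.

C2, C3, C5, C6, C7

T1 ∩ T2 = {C2, C5}.
C2 → C3, C6 applies, adding C3, C6
C3 → C7 applies, adding C7
Closure: {C2, C3, C5, C6, C7}.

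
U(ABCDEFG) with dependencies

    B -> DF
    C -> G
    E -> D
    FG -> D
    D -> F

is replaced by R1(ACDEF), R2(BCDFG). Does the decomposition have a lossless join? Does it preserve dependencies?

lossy but dependency-preserving

Lossless test: (CDF)⁺ = {CDFG}, which is a superkey of neither fragment — lossy.
Dependency preservation: every FD's attributes lie within a single fragment, so each can be enforced locally — preserved.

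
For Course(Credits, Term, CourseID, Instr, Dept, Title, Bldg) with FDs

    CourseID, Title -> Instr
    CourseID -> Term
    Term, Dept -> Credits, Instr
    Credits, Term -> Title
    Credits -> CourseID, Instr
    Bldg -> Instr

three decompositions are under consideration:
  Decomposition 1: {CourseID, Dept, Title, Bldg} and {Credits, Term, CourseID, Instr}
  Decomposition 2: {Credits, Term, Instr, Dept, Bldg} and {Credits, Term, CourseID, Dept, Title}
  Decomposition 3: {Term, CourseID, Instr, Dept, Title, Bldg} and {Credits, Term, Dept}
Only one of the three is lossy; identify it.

Decomposition 1: common = {CourseID}, closure = {Term, CourseID} → lossy.
Decomposition 2: common = {Credits, Term, Dept}, closure = {Credits, Term, CourseID, Instr, Dept, Title} → lossless.
Decomposition 3: common = {Term, Dept}, closure = {Credits, Term, CourseID, Instr, Dept, Title} → lossless.

Decomposition 1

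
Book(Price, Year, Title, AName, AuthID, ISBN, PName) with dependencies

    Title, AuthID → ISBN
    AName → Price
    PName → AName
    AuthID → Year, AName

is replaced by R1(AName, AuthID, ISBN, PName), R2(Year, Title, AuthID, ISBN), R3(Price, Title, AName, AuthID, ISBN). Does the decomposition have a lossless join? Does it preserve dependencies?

lossy but dependency-preserving

Lossless test (chase): Rows 1 and 3 agree on AName; apply AName→Price and equate their Price entries. Rows 1 and 2 agree on AuthID; apply AuthID→Year, AName and equate their Year, AName entries. Rows 1 and 3 agree on AuthID; apply AuthID→Year, AName and equate their Year, AName entries. Rows 1 and 2 agree on AName; apply AName→Price and equate their Price entries. No row becomes fully distinguished — the join is lossy.
Dependency preservation: AuthID → Year, AName is not contained in any single fragment, but the restricted closure of its left-hand side across the fragments still reaches the right-hand side; the remaining FDs each lie inside some fragment. All dependencies are preserved.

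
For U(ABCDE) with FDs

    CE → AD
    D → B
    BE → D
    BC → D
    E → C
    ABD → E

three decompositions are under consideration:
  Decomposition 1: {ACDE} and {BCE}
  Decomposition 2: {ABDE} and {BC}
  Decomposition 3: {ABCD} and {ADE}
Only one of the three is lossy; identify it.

Decomposition 1: common = {CE}, closure = {ABCDE} → lossless.
Decomposition 2: common = {B}, closure = {B} → lossy.
Decomposition 3: common = {AD}, closure = {ABCDE} → lossless.

Decomposition 2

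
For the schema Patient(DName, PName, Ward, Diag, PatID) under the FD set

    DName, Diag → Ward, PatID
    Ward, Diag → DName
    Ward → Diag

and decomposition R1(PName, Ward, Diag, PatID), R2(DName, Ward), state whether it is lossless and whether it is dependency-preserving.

Lossless test: (Ward)⁺ = {DName, Ward, Diag, PatID}, which contains all of one fragment — lossless.
Dependency preservation: the restricted closure of {DName, Diag} across the fragments never reaches {Ward, PatID}, so DName, Diag → Ward, PatID cannot be enforced without a join — not preserved.

lossless but not dependency-preserving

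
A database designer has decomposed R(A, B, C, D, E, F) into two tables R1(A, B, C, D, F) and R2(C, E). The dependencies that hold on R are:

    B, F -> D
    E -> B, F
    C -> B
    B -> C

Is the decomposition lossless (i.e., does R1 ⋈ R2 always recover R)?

No

Common attributes: R1 ∩ R2 = {C}.
Closure of {C}: C → B applies, adding B. So (C)⁺ = {B, C}.
The closure contains neither all of R1 = {A, B, C, D, F} nor all of R2 = {C, E}, so the common attributes are not a superkey of either fragment. The join is lossy.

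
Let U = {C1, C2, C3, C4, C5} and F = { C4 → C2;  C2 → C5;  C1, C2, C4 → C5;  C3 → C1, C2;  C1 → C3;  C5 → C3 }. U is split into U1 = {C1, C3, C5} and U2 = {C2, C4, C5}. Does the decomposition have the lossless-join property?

Yes

Common attributes: U1 ∩ U2 = {C5}.
Closure of {C5}: C5 → C3 applies, adding C3; C3 → C1, C2 applies, adding C1, C2. So (C5)⁺ = {C1, C2, C3, C5}.
This closure contains every attribute of U1, so U1 ∩ U2 → U1. The join is lossless.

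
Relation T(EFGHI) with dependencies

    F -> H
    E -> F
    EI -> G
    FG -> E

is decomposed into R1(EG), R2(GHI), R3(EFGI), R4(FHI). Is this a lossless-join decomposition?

Chase test. Columns are EFGHI; row i has aⱼ where attribute j ∈ Ri, else bᵢⱼ.
Initial tableau (one row per fragment):
  row 1: a1 b12 a3 b14 b15
  row 2: b21 b22 a3 a4 a5
  row 3: a1 a2 a3 b34 a5
  row 4: b41 a2 b43 a4 a5
Rows 3 and 4 agree on F; apply F→H and equate their H entries.
Rows 1 and 3 agree on E; apply E→F and equate their F entries.
Rows 1 and 3 agree on F; apply F→H and equate their H entries.
Row 3 is now all distinguished symbols — the join is lossless.

Yes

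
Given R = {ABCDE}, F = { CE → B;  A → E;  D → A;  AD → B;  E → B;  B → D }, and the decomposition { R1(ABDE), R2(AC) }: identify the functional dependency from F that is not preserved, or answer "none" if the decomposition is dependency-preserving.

CE → B: restricted closure across fragments reaches B.
A → E lies within R1.
D → A lies within R1.
AD → B lies within R1.
E → B lies within R1.
B → D lies within R1.
Every dependency is enforceable on the fragments, so the decomposition is dependency-preserving.

none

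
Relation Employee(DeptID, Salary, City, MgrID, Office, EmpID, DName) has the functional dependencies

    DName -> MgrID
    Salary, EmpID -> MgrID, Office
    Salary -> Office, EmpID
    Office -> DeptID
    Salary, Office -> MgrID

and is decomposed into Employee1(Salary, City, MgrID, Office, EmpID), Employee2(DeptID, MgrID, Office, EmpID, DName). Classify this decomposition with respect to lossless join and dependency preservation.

Lossless test: (MgrID, Office, EmpID)⁺ = {DeptID, MgrID, Office, EmpID}, which is a superkey of neither fragment — lossy.
Dependency preservation: every FD's attributes lie within a single fragment, so each can be enforced locally — preserved.

lossy but dependency-preserving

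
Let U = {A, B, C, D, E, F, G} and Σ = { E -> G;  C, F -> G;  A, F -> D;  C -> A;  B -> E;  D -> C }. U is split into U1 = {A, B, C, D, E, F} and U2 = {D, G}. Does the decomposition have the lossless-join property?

No

Common attributes: U1 ∩ U2 = {D}.
Closure of {D}: D → C applies, adding C; C → A applies, adding A. So (D)⁺ = {A, C, D}.
The closure contains neither all of U1 = {A, B, C, D, E, F} nor all of U2 = {D, G}, so the common attributes are not a superkey of either fragment. The join is lossy.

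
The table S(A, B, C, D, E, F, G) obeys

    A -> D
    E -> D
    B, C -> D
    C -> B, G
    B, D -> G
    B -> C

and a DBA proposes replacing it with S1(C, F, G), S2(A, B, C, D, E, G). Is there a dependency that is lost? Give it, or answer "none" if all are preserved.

A → D lies within S2.
E → D lies within S2.
B, C → D lies within S2.
C → B, G lies within S2.
B, D → G lies within S2.
B → C lies within S2.
Every dependency is enforceable on the fragments, so the decomposition is dependency-preserving.

none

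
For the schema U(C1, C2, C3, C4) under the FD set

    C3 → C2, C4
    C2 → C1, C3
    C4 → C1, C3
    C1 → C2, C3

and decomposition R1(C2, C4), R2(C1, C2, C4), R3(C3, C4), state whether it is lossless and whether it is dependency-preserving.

lossless and dependency-preserving

Lossless test (chase): Rows 1 and 2 agree on C2; apply C2→C1, C3 and equate their C1, C3 entries. Rows 1 and 3 agree on C4; apply C4→C1, C3 and equate their C1, C3 entries. Rows 1 and 3 agree on C1; apply C1→C2, C3 and equate their C2, C3 entries. Row 1 is now all distinguished symbols — the join is lossless.
Dependency preservation: C3 → C2, C4; C2 → C1, C3; C4 → C1, C3; C1 → C2, C3 are not contained in any single fragment, but the restricted closure of each left-hand side across the fragments still reaches the right-hand side; the remaining FDs each lie inside some fragment. All dependencies are preserved.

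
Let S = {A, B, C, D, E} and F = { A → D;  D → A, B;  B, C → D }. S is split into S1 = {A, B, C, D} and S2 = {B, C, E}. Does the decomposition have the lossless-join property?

Yes

Common attributes: S1 ∩ S2 = {B, C}.
Closure of {B, C}: B, C → D applies, adding D; D → A, B applies, adding A. So (B, C)⁺ = {A, B, C, D}.
This closure contains every attribute of S1, so S1 ∩ S2 → S1. The join is lossless.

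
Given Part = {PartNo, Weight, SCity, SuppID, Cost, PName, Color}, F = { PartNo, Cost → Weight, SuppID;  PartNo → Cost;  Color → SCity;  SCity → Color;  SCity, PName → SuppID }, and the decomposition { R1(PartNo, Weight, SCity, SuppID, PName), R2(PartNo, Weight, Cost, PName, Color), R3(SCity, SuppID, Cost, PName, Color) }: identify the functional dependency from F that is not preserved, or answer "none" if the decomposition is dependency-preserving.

PartNo, Cost → Weight, SuppID: restricted closure across fragments reaches Weight, SuppID.
PartNo → Cost lies within R2.
Color → SCity lies within R3.
SCity → Color lies within R3.
SCity, PName → SuppID lies within R1.
Every dependency is enforceable on the fragments, so the decomposition is dependency-preserving.

none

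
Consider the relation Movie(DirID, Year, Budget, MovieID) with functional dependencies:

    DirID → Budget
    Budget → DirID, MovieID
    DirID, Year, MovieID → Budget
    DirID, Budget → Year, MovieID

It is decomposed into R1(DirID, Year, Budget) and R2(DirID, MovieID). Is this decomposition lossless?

Yes

Common attributes: R1 ∩ R2 = {DirID}.
Closure of {DirID}: DirID → Budget applies, adding Budget; Budget → DirID, MovieID applies, adding MovieID; DirID, Budget → Year, MovieID applies, adding Year. So (DirID)⁺ = {DirID, Year, Budget, MovieID}.
This closure contains every attribute of R1, so R1 ∩ R2 → R1. The join is lossless.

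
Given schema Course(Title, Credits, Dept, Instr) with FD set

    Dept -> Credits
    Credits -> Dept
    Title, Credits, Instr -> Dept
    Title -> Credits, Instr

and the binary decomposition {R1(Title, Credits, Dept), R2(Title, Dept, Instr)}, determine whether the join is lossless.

Yes

Common attributes: R1 ∩ R2 = {Title, Dept}.
Closure of {Title, Dept}: Dept → Credits applies, adding Credits; Title → Credits, Instr applies, adding Instr. So (Title, Dept)⁺ = {Title, Credits, Dept, Instr}.
This closure contains every attribute of R1, so R1 ∩ R2 → R1. The join is lossless.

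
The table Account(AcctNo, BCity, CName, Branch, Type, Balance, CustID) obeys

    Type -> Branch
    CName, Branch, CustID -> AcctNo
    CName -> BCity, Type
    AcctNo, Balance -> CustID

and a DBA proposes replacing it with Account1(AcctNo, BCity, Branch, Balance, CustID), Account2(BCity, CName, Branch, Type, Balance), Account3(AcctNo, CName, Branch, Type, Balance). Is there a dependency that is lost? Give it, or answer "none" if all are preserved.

Check CName, Branch, CustID → AcctNo: no single fragment contains all of {AcctNo, CName, Branch, CustID}, and the restricted closure of {CName, Branch, CustID} across the fragments never reaches {AcctNo}.
Type → Branch is preserved.
CName → BCity, Type is preserved.
AcctNo, Balance → CustID is preserved.

CName, Branch, CustID -> AcctNo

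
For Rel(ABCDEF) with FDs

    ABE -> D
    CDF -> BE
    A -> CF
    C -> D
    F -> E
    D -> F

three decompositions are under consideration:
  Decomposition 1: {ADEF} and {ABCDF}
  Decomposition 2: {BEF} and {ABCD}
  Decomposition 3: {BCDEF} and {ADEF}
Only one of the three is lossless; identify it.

Decomposition 1

Decomposition 1: common = {ADF}, closure = {ABCDEF} → lossless.
Decomposition 2: common = {B}, closure = {B} → lossy.
Decomposition 3: common = {DEF}, closure = {DEF} → lossy.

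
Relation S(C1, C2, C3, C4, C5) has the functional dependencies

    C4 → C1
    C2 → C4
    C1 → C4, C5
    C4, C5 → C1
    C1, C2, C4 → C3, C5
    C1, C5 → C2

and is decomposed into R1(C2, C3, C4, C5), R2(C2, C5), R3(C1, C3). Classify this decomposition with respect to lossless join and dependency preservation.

Lossless test (chase): Rows 1 and 2 agree on C2; apply C2→C4 and equate their C4 entries. Rows 1 and 2 agree on C4, C5; apply C4, C5→C1 and equate their C1 entries. Rows 1 and 2 agree on C1, C2, C4; apply C1, C2, C4→C3, C5 and equate their C3, C5 entries. No row becomes fully distinguished — the join is lossy.
Dependency preservation: the restricted closure of {C4} across the fragments never reaches {C1}, so C4 → C1 cannot be enforced without a join — not preserved.

lossy and not dependency-preserving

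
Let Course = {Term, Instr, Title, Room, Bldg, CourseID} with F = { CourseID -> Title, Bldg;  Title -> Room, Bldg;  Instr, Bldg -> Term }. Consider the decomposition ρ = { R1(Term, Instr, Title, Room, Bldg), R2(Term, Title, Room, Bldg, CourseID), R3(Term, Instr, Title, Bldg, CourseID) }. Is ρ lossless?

Yes

Chase test. Columns are Term, Instr, Title, Room, Bldg, CourseID; row i has aⱼ where attribute j ∈ Ri, else bᵢⱼ.
Initial tableau (one row per fragment):
  row 1: a1 a2 a3 a4 a5 b16
  row 2: a1 b22 a3 a4 a5 a6
  row 3: a1 a2 a3 b34 a5 a6
Rows 1 and 3 agree on Title; apply Title→Room, Bldg and equate their Room, Bldg entries.
Row 3 is now all distinguished symbols — the join is lossless.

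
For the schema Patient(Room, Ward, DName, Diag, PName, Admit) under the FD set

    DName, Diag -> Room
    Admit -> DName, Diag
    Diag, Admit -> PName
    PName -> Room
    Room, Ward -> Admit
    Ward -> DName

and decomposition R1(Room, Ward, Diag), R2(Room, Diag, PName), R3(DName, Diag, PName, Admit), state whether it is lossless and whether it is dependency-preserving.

lossy and not dependency-preserving

Lossless test (chase): Rows 2 and 3 agree on PName; apply PName→Room and equate their Room entries. No row becomes fully distinguished — the join is lossy.
Dependency preservation: the restricted closure of {DName, Diag} across the fragments never reaches {Room}, so DName, Diag → Room cannot be enforced without a join — not preserved.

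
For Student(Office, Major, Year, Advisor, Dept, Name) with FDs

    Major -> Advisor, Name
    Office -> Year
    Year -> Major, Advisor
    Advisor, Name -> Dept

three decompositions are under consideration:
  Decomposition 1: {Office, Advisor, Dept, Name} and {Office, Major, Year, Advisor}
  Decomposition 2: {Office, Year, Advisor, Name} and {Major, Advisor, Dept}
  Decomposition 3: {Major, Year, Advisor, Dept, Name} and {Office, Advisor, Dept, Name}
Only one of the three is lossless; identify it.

Decomposition 1: common = {Office, Advisor}, closure = {Office, Major, Year, Advisor, Dept, Name} → lossless.
Decomposition 2: common = {Advisor}, closure = {Advisor} → lossy.
Decomposition 3: common = {Advisor, Dept, Name}, closure = {Advisor, Dept, Name} → lossy.

Decomposition 1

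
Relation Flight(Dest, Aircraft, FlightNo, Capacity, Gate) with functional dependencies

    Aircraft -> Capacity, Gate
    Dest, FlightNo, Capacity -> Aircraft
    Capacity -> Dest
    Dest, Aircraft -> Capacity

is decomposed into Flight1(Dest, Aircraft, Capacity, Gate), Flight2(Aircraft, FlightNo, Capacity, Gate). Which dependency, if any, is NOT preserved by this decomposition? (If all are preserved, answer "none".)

none

Aircraft → Capacity, Gate lies within Flight1.
Dest, FlightNo, Capacity → Aircraft: restricted closure across fragments reaches Aircraft.
Capacity → Dest lies within Flight1.
Dest, Aircraft → Capacity lies within Flight1.
Every dependency is enforceable on the fragments, so the decomposition is dependency-preserving.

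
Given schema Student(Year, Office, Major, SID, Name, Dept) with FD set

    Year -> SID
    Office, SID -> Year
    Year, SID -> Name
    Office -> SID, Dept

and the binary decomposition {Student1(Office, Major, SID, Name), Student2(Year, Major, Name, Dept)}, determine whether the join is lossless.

No

Common attributes: Student1 ∩ Student2 = {Major, Name}.
No dependency enlarges {Major, Name}, so (Major, Name)⁺ = {Major, Name}.
The closure contains neither all of Student1 = {Office, Major, SID, Name} nor all of Student2 = {Year, Major, Name, Dept}, so the common attributes are not a superkey of either fragment. The join is lossy.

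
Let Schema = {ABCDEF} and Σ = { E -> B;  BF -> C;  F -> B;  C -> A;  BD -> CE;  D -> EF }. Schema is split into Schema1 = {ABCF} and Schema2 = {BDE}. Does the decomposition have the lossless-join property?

Common attributes: Schema1 ∩ Schema2 = {B}.
No dependency enlarges {B}, so (B)⁺ = {B}.
The closure contains neither all of Schema1 = {ABCF} nor all of Schema2 = {BDE}, so the common attributes are not a superkey of either fragment. The join is lossy.

No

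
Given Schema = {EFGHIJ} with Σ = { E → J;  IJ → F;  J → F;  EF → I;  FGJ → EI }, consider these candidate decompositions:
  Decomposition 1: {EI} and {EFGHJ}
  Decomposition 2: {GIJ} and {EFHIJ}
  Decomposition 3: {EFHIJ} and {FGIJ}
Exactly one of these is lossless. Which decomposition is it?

Decomposition 1: common = {E}, closure = {EFIJ} → lossless.
Decomposition 2: common = {IJ}, closure = {FIJ} → lossy.
Decomposition 3: common = {FIJ}, closure = {FIJ} → lossy.

Decomposition 1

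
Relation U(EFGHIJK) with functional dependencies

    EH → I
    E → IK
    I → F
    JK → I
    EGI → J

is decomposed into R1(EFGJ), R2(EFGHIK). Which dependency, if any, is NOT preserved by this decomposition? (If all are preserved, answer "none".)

Check JK → I: no single fragment contains all of {IJK}, and the restricted closure of {JK} across the fragments never reaches {I}.
EH → I is preserved.
E → IK is preserved.
I → F is preserved.
EGI → J is preserved.

JK → I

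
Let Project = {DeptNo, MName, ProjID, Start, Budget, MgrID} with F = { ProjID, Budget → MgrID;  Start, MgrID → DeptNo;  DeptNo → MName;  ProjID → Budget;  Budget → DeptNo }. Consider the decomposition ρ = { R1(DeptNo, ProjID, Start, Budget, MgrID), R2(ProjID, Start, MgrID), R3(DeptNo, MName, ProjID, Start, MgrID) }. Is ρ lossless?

Yes

Chase test. Columns are DeptNo, MName, ProjID, Start, Budget, MgrID; row i has aⱼ where attribute j ∈ Ri, else bᵢⱼ.
Initial tableau (one row per fragment):
  row 1: a1 b12 a3 a4 a5 a6
  row 2: b21 b22 a3 a4 b25 a6
  row 3: a1 a2 a3 a4 b35 a6
Rows 1 and 2 agree on Start, MgrID; apply Start, MgrID→DeptNo and equate their DeptNo entries.
Rows 1 and 2 agree on DeptNo; apply DeptNo→MName and equate their MName entries.
Rows 1 and 3 agree on DeptNo; apply DeptNo→MName and equate their MName entries.
Rows 1 and 2 agree on ProjID; apply ProjID→Budget and equate their Budget entries.
Rows 1 and 3 agree on ProjID; apply ProjID→Budget and equate their Budget entries.
Row 1 is now all distinguished symbols — the join is lossless.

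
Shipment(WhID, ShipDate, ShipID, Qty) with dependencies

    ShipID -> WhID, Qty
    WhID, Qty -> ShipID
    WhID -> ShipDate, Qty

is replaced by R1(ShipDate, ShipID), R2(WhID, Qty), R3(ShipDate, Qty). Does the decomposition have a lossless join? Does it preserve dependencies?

lossy and not dependency-preserving

Lossless test (chase): applying each FD to every pair of rows produces no changes in the tableau, so no row becomes fully distinguished — the join is lossy.
Dependency preservation: the restricted closure of {ShipID} across the fragments never reaches {WhID, Qty}, so ShipID → WhID, Qty cannot be enforced without a join — not preserved.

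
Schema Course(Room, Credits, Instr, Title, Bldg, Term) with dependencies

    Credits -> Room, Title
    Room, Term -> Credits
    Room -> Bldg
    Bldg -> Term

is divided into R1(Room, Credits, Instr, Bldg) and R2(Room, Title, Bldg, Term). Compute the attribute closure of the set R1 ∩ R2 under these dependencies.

R1 ∩ R2 = {Room, Bldg}.
Bldg → Term applies, adding Term
Room, Term → Credits applies, adding Credits
Credits → Room, Title applies, adding Title
Closure: {Room, Credits, Title, Bldg, Term}.

Room, Credits, Title, Bldg, Term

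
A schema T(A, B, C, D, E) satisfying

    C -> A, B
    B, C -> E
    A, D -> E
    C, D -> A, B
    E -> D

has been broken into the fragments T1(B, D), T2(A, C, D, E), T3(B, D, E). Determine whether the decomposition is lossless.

No

Chase test. Columns are A, B, C, D, E; row i has aⱼ where attribute j ∈ Ti, else bᵢⱼ.
Initial tableau (one row per fragment):
  row 1: b11 a2 b13 a4 b15
  row 2: a1 b22 a3 a4 a5
  row 3: b31 a2 b33 a4 a5
No row becomes fully distinguished — the join is lossy.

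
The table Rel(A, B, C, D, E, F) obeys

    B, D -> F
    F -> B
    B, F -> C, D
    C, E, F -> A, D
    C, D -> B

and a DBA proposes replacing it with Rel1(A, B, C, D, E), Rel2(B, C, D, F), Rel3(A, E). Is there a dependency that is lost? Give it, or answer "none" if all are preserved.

none

B, D → F lies within Rel2.
F → B lies within Rel2.
B, F → C, D lies within Rel2.
C, E, F → A, D: restricted closure across fragments reaches A, D.
C, D → B lies within Rel1.
Every dependency is enforceable on the fragments, so the decomposition is dependency-preserving.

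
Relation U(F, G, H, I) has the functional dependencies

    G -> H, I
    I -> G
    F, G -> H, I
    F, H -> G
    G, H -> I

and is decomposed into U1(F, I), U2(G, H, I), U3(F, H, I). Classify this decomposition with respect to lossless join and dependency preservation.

lossless and dependency-preserving

Lossless test (chase): Rows 1 and 2 agree on I; apply I→G and equate their G entries. Rows 1 and 3 agree on I; apply I→G and equate their G entries. Rows 1 and 3 agree on F, G; apply F, G→H, I and equate their H, I entries. Row 1 is now all distinguished symbols — the join is lossless.
Dependency preservation: F, G → H, I; F, H → G are not contained in any single fragment, but the restricted closure of each left-hand side across the fragments still reaches the right-hand side; the remaining FDs each lie inside some fragment. All dependencies are preserved.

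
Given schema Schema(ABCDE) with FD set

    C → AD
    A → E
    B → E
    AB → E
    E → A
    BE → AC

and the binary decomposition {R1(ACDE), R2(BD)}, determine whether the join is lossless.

Common attributes: R1 ∩ R2 = {D}.
No dependency enlarges {D}, so (D)⁺ = {D}.
The closure contains neither all of R1 = {ACDE} nor all of R2 = {BD}, so the common attributes are not a superkey of either fragment. The join is lossy.

No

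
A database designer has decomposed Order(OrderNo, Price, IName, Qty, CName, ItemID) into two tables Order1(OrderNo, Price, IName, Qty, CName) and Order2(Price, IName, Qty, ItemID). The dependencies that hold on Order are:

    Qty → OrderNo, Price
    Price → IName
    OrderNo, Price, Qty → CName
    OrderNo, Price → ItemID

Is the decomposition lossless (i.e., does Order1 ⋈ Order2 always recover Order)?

Yes

Common attributes: Order1 ∩ Order2 = {Price, IName, Qty}.
Closure of {Price, IName, Qty}: Qty → OrderNo, Price applies, adding OrderNo; OrderNo, Price, Qty → CName applies, adding CName; OrderNo, Price → ItemID applies, adding ItemID. So (Price, IName, Qty)⁺ = {OrderNo, Price, IName, Qty, CName, ItemID}.
This closure contains every attribute of Order1, so Order1 ∩ Order2 → Order1. The join is lossless.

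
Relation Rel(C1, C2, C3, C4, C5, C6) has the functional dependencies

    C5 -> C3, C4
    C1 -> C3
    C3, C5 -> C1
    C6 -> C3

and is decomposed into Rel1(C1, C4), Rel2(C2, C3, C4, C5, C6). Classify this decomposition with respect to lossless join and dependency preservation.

lossy and not dependency-preserving

Lossless test: (C4)⁺ = {C4}, which is a superkey of neither fragment — lossy.
Dependency preservation: the restricted closure of {C1} across the fragments never reaches {C3}, so C1 → C3 cannot be enforced without a join — not preserved.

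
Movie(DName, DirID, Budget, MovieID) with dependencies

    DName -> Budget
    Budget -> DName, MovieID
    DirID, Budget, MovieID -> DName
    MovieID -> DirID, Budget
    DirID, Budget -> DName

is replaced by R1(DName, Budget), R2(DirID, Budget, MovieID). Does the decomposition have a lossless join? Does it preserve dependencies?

lossless and dependency-preserving

Lossless test: (Budget)⁺ = {DName, DirID, Budget, MovieID}, which contains all of one fragment — lossless.
Dependency preservation: Budget → DName, MovieID; DirID, Budget, MovieID → DName; DirID, Budget → DName are not contained in any single fragment, but the restricted closure of each left-hand side across the fragments still reaches the right-hand side; the remaining FDs each lie inside some fragment. All dependencies are preserved.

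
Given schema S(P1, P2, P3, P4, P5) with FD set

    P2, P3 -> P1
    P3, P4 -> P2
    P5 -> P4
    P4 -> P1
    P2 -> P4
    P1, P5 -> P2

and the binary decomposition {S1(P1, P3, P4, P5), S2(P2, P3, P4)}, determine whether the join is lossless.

Yes

Common attributes: S1 ∩ S2 = {P3, P4}.
Closure of {P3, P4}: P3, P4 → P2 applies, adding P2; P4 → P1 applies, adding P1. So (P3, P4)⁺ = {P1, P2, P3, P4}.
This closure contains every attribute of S2, so S1 ∩ S2 → S2. The join is lossless.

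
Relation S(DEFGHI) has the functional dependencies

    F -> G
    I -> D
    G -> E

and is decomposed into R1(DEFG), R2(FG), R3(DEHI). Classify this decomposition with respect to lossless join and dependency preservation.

lossy but dependency-preserving

Lossless test (chase): Rows 1 and 2 agree on G; apply G→E and equate their E entries. No row becomes fully distinguished — the join is lossy.
Dependency preservation: every FD's attributes lie within a single fragment, so each can be enforced locally — preserved.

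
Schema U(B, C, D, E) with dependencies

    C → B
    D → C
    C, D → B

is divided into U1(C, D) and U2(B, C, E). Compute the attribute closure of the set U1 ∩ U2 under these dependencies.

U1 ∩ U2 = {C}.
C → B applies, adding B
Closure: {B, C}.

B, C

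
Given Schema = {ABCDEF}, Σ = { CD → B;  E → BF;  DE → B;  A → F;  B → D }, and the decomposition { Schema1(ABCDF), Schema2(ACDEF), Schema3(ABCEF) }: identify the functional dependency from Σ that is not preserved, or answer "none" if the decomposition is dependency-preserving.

none

CD → B lies within Schema1.
E → BF lies within Schema3.
DE → B: restricted closure across fragments reaches B.
A → F lies within Schema1.
B → D lies within Schema1.
Every dependency is enforceable on the fragments, so the decomposition is dependency-preserving.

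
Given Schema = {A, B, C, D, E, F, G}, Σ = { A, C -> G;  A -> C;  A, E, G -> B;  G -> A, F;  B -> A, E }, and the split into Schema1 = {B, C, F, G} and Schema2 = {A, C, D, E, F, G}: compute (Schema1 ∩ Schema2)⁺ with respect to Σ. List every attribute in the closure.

Schema1 ∩ Schema2 = {C, F, G}.
G → A, F applies, adding A
Closure: {A, C, F, G}.

A, C, F, G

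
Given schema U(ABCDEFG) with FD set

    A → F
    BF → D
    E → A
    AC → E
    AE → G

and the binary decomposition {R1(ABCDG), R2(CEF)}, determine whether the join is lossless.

Common attributes: R1 ∩ R2 = {C}.
No dependency enlarges {C}, so (C)⁺ = {C}.
The closure contains neither all of R1 = {ABCDG} nor all of R2 = {CEF}, so the common attributes are not a superkey of either fragment. The join is lossy.

No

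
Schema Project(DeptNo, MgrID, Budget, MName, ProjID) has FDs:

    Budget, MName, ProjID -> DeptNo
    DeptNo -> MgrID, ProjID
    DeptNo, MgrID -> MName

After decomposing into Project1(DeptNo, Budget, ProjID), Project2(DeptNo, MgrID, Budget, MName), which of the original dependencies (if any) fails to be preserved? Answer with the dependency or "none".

Check Budget, MName, ProjID → DeptNo: no single fragment contains all of {DeptNo, Budget, MName, ProjID}, and the restricted closure of {Budget, MName, ProjID} across the fragments never reaches {DeptNo}.
DeptNo → MgrID, ProjID is preserved.
DeptNo, MgrID → MName is preserved.

Budget, MName, ProjID -> DeptNo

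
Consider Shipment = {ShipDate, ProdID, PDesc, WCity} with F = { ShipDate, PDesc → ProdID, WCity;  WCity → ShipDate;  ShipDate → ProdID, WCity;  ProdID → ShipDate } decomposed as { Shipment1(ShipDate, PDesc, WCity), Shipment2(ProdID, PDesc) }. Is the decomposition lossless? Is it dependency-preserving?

Lossless test: (PDesc)⁺ = {PDesc}, which is a superkey of neither fragment — lossy.
Dependency preservation: the restricted closure of {ShipDate, PDesc} across the fragments never reaches {ProdID, WCity}, so ShipDate, PDesc → ProdID, WCity cannot be enforced without a join — not preserved.

lossy and not dependency-preserving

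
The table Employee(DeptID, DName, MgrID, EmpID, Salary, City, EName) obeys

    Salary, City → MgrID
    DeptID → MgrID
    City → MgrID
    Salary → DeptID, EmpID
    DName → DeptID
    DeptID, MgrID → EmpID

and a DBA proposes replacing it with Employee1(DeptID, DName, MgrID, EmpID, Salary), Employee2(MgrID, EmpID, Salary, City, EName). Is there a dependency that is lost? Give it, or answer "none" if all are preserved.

none

Salary, City → MgrID lies within Employee2.
DeptID → MgrID lies within Employee1.
City → MgrID lies within Employee2.
Salary → DeptID, EmpID lies within Employee1.
DName → DeptID lies within Employee1.
DeptID, MgrID → EmpID lies within Employee1.
Every dependency is enforceable on the fragments, so the decomposition is dependency-preserving.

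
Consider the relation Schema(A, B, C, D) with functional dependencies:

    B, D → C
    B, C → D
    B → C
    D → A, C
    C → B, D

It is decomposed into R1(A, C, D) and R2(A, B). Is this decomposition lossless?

Common attributes: R1 ∩ R2 = {A}.
No dependency enlarges {A}, so (A)⁺ = {A}.
The closure contains neither all of R1 = {A, C, D} nor all of R2 = {A, B}, so the common attributes are not a superkey of either fragment. The join is lossy.

No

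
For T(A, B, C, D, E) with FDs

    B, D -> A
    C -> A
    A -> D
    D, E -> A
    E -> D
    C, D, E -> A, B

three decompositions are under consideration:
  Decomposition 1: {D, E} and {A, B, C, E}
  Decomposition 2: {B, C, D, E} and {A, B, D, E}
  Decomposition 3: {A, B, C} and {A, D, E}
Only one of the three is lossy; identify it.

Decomposition 1: common = {E}, closure = {A, D, E} → lossless.
Decomposition 2: common = {B, D, E}, closure = {A, B, D, E} → lossless.
Decomposition 3: common = {A}, closure = {A, D} → lossy.

Decomposition 3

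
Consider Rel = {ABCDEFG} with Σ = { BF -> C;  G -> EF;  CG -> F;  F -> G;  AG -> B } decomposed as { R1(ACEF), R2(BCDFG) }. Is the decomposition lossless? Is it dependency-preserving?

lossy and not dependency-preserving

Lossless test: (CF)⁺ = {CEFG}, which is a superkey of neither fragment — lossy.
Dependency preservation: the restricted closure of {AG} across the fragments never reaches {B}, so AG → B cannot be enforced without a join — not preserved.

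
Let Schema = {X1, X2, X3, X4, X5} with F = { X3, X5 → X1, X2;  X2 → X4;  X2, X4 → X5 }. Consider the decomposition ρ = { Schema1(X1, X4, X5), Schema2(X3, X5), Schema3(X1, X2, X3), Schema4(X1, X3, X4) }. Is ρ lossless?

Chase test. Columns are X1, X2, X3, X4, X5; row i has aⱼ where attribute j ∈ Schemai, else bᵢⱼ.
Initial tableau (one row per fragment):
  row 1: a1 b12 b13 a4 a5
  row 2: b21 b22 a3 b24 a5
  row 3: a1 a2 a3 b34 b35
  row 4: a1 b42 a3 a4 b45
No row becomes fully distinguished — the join is lossy.

No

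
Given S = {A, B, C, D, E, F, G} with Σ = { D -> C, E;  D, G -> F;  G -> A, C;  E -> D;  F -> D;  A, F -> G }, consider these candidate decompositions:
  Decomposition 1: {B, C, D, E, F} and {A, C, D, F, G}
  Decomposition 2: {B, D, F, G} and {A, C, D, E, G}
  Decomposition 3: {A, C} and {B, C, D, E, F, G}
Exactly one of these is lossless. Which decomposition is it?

Decomposition 2

Decomposition 1: common = {C, D, F}, closure = {C, D, E, F} → lossy.
Decomposition 2: common = {D, G}, closure = {A, C, D, E, F, G} → lossless.
Decomposition 3: common = {C}, closure = {C} → lossy.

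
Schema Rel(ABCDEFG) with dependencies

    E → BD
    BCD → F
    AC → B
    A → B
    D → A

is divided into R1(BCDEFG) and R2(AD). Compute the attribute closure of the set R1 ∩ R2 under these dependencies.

ABD

R1 ∩ R2 = {D}.
D → A applies, adding A
A → B applies, adding B
Closure: {ABD}.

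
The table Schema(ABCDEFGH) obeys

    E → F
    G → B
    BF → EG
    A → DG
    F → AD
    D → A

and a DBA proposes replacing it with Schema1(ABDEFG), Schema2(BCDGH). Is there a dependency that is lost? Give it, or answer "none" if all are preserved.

none

E → F lies within Schema1.
G → B lies within Schema1.
BF → EG lies within Schema1.
A → DG lies within Schema1.
F → AD lies within Schema1.
D → A lies within Schema1.
Every dependency is enforceable on the fragments, so the decomposition is dependency-preserving.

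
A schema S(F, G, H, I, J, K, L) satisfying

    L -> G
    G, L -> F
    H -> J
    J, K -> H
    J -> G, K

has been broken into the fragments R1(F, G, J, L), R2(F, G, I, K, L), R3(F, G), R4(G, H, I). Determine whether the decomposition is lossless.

No

Chase test. Columns are F, G, H, I, J, K, L; row i has aⱼ where attribute j ∈ Ri, else bᵢⱼ.
Initial tableau (one row per fragment):
  row 1: a1 a2 b13 b14 a5 b16 a7
  row 2: a1 a2 b23 a4 b25 a6 a7
  row 3: a1 a2 b33 b34 b35 b36 b37
  row 4: b41 a2 a3 a4 b45 b46 b47
No row becomes fully distinguished — the join is lossy.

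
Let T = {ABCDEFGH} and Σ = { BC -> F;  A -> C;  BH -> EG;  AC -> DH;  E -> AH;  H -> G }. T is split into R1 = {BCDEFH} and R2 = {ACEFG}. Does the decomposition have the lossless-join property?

Yes

Common attributes: R1 ∩ R2 = {CEF}.
Closure of {CEF}: E → AH applies, adding AH; H → G applies, adding G; AC → DH applies, adding D. So (CEF)⁺ = {ACDEFGH}.
This closure contains every attribute of R2, so R1 ∩ R2 → R2. The join is lossless.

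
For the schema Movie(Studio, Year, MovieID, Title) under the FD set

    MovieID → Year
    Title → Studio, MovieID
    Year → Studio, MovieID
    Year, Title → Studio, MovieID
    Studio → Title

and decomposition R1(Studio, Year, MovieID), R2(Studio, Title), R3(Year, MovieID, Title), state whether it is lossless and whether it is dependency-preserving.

lossless and dependency-preserving

Lossless test (chase): Rows 2 and 3 agree on Title; apply Title→Studio, MovieID and equate their Studio, MovieID entries. Rows 1 and 2 agree on Studio; apply Studio→Title and equate their Title entries. Rows 1 and 2 agree on MovieID; apply MovieID→Year and equate their Year entries. Row 1 is now all distinguished symbols — the join is lossless.
Dependency preservation: Title → Studio, MovieID; Year, Title → Studio, MovieID are not contained in any single fragment, but the restricted closure of each left-hand side across the fragments still reaches the right-hand side; the remaining FDs each lie inside some fragment. All dependencies are preserved.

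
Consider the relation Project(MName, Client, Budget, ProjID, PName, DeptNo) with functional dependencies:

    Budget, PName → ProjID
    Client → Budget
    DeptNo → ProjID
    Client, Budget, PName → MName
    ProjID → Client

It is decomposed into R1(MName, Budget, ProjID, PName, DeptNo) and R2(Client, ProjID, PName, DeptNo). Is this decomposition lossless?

Common attributes: R1 ∩ R2 = {ProjID, PName, DeptNo}.
Closure of {ProjID, PName, DeptNo}: ProjID → Client applies, adding Client; Client → Budget applies, adding Budget; Client, Budget, PName → MName applies, adding MName. So (ProjID, PName, DeptNo)⁺ = {MName, Client, Budget, ProjID, PName, DeptNo}.
This closure contains every attribute of R1, so R1 ∩ R2 → R1. The join is lossless.

Yes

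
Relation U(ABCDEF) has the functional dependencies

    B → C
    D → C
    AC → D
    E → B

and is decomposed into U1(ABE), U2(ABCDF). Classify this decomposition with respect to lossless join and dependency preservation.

Lossless test: (AB)⁺ = {ABCD}, which is a superkey of neither fragment — lossy.
Dependency preservation: every FD's attributes lie within a single fragment, so each can be enforced locally — preserved.

lossy but dependency-preserving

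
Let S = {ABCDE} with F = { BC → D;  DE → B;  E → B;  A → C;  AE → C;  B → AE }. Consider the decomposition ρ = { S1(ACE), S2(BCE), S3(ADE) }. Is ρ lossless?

Chase test. Columns are ABCDE; row i has aⱼ where attribute j ∈ Si, else bᵢⱼ.
Initial tableau (one row per fragment):
  row 1: a1 b12 a3 b14 a5
  row 2: b21 a2 a3 b24 a5
  row 3: a1 b32 b33 a4 a5
Rows 1 and 2 agree on E; apply E→B and equate their B entries.
Rows 1 and 3 agree on E; apply E→B and equate their B entries.
Rows 1 and 3 agree on A; apply A→C and equate their C entries.
Rows 1 and 2 agree on B; apply B→AE and equate their AE entries.
Rows 1 and 2 agree on BC; apply BC→D and equate their D entries.
Rows 1 and 3 agree on BC; apply BC→D and equate their D entries.
Row 1 is now all distinguished symbols — the join is lossless.

Yes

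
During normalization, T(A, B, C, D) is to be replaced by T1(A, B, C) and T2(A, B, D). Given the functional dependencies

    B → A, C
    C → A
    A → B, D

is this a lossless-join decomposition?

Common attributes: T1 ∩ T2 = {A, B}.
Closure of {A, B}: B → A, C applies, adding C; A → B, D applies, adding D. So (A, B)⁺ = {A, B, C, D}.
This closure contains every attribute of T1, so T1 ∩ T2 → T1. The join is lossless.

Yes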